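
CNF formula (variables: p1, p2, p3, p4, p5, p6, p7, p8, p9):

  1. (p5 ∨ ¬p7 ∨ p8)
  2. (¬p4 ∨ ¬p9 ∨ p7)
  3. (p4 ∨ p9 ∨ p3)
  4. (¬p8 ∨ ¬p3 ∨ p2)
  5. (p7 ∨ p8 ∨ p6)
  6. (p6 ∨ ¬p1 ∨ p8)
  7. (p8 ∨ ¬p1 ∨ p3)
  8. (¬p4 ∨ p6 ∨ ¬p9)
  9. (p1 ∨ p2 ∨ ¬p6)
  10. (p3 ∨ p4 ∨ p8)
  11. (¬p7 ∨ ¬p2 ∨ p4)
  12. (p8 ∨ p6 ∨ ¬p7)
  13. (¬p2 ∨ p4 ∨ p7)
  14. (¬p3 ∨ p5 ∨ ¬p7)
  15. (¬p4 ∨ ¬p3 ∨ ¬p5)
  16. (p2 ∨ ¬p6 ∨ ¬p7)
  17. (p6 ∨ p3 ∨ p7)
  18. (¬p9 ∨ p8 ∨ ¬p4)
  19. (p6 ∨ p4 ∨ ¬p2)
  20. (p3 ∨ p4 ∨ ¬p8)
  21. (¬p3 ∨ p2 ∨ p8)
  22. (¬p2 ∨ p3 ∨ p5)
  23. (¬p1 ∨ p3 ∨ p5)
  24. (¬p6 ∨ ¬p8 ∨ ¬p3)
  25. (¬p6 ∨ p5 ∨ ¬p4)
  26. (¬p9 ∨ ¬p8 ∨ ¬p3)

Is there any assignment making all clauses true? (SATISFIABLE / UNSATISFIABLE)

Try p1 = False.
Set p2 = True and propagate.
Branch on p3: take p3 = False.
  then p5 is forced to True.
For the remaining variables, p4 = True, p6 = True, p7 = False, p8 = False, p9 = False works.
So p1 = False, p2 = True, p3 = False, p4 = True, p5 = True, p6 = True, p7 = False, p8 = False, p9 = False is a satisfying assignment.

SATISFIABLE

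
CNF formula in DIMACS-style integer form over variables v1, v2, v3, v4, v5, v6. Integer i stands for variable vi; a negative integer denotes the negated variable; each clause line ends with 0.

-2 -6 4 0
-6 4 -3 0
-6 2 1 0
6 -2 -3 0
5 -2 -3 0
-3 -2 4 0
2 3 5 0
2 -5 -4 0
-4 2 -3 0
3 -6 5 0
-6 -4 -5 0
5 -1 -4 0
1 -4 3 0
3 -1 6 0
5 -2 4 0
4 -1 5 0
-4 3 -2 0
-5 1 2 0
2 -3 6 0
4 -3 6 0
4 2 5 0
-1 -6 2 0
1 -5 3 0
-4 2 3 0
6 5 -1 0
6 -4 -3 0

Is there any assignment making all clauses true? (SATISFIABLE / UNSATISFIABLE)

UNSATISFIABLE

v2 = True:
  v3 = True:
    propagation gives v6=True, v4=True, v5=True; an empty clause results — contradiction.
  v3 = False:
    propagation gives v4=False, v6=False, v1=False, v5=True; an empty clause results — contradiction.
v2 = False:
  v3 = True:
    propagation gives v4=False, v6=False; an empty clause results — contradiction.
  v3 = False:
    propagation gives v5=True, v4=False, v1=True, v6=True; an empty clause results — contradiction.
Every branch closes, so no satisfying assignment exists.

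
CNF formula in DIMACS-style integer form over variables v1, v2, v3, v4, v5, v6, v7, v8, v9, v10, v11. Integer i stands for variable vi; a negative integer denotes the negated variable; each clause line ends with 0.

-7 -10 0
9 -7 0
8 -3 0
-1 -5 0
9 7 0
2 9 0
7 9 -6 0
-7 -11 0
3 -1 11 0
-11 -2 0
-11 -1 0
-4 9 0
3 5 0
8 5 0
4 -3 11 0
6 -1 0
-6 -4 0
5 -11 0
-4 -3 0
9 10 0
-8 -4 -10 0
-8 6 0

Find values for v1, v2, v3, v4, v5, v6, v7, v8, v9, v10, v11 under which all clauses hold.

Pure literal: v1 appears only negated; assign v1 = False.
v9 occurs only positively in the remaining clauses — set v9 = True.
Set v2 = False and propagate.
Try v3 = False.
  then v5 is forced to True.
For the remaining variables, v4 = False, v6 = False, v7 = True, v8 = False, v10 = False, v11 = False works.

v1=False, v2=False, v3=False, v4=False, v5=True, v6=False, v7=True, v8=False, v9=True, v10=False, v11=False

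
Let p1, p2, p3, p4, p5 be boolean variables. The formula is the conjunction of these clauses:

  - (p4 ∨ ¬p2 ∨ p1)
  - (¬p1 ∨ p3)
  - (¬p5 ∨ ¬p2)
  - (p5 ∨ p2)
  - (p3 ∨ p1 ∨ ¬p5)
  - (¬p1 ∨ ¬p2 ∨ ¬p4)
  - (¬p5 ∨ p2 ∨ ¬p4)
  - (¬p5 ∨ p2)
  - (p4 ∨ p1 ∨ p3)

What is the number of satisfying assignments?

3

The models are:
  p1=F p2=T p3=F p4=T p5=F
  p1=F p2=T p3=T p4=T p5=F
  p1=T p2=T p3=T p4=F p5=F
Count: 3.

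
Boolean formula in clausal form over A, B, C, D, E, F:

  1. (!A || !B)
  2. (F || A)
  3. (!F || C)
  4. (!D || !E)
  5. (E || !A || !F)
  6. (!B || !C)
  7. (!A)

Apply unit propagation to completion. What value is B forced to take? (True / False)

False

(!A) is a unit clause: A = False.
From (A || F) and A = False: F = True.
In (C || !F), !F is now false; C must hold, so C = True.
In (!B || !C), !C is now false; !B must hold, so B = False.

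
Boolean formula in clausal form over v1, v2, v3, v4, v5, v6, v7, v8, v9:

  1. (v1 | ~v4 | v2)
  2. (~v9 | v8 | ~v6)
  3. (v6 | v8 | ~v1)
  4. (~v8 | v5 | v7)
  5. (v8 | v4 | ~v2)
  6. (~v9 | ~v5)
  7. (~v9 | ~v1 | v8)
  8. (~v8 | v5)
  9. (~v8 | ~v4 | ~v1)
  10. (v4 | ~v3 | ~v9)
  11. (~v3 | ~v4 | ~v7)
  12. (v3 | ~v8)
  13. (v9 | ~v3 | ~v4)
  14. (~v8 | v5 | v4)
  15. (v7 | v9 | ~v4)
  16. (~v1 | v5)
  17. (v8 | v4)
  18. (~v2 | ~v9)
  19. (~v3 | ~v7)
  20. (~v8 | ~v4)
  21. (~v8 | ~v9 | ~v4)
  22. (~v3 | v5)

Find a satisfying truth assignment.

v1=0, v2=0, v3=1, v4=0, v5=1, v6=0, v7=0, v8=1, v9=0

Branch on v1: take v1 = False.
Branch on v2: take v2 = False.
  then v4 is forced to False.
  then v8 is forced to True.
  then v5 is forced to True.
  then v9 is forced to False.
  then v3 is forced to True.
  then v7 is forced to False.
v6 is now unconstrained; take v6 = False.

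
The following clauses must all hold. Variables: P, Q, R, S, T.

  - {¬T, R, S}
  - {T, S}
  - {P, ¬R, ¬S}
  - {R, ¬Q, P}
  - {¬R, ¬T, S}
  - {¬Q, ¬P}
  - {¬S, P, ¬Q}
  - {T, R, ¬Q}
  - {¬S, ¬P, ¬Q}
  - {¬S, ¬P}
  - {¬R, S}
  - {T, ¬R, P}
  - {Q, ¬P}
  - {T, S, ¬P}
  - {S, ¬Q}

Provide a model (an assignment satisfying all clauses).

P=F, Q=F, R=F, S=T, T=T

Try P = False.
Try Q = False.
The remaining clauses are satisfied by R = False, S = True, T = True.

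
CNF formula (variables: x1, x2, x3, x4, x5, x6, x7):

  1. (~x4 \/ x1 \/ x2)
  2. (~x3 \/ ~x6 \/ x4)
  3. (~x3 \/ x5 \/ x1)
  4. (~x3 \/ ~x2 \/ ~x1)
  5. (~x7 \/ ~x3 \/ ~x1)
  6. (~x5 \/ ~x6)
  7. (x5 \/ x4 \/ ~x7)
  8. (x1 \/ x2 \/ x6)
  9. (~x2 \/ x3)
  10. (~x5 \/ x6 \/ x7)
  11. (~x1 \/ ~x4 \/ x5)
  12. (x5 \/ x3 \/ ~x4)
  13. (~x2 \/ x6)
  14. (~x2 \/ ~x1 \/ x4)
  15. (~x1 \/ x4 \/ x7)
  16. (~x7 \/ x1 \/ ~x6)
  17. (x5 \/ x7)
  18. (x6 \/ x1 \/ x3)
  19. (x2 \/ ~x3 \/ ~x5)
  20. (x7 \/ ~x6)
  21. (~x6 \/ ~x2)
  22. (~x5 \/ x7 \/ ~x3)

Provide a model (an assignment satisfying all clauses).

x1 = 1, x2 = 0, x3 = 0, x4 = 1, x5 = 1, x6 = 0, x7 = 1

Set x1 = True and propagate.
Set x2 = False and propagate.
Set x3 = False and propagate.
For the remaining variables, x4 = True, x5 = True, x6 = False, x7 = True works.
Every clause has at least one true literal under this assignment.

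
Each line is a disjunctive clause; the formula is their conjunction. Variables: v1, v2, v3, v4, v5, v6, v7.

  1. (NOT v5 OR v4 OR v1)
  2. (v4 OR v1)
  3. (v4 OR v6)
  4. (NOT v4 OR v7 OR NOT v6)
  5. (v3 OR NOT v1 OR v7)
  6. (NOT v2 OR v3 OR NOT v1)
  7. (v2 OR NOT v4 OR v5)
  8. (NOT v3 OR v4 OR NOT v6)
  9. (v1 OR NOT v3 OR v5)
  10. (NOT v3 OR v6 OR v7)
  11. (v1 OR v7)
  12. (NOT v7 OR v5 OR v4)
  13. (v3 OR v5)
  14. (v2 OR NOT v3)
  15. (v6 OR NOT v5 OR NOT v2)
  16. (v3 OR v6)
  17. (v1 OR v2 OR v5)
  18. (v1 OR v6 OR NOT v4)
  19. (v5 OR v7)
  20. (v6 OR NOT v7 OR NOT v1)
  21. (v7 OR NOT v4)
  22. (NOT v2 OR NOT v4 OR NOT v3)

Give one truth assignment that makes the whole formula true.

Set v1 = False and propagate.
  then v4 is forced to True.
  then v7 is forced to True.
  then v6 is forced to True.
For the remaining variables, v2 = True, v3 = False, v5 = True works.
Every clause has at least one true literal under this assignment.

v1=0, v2=1, v3=0, v4=1, v5=1, v6=1, v7=1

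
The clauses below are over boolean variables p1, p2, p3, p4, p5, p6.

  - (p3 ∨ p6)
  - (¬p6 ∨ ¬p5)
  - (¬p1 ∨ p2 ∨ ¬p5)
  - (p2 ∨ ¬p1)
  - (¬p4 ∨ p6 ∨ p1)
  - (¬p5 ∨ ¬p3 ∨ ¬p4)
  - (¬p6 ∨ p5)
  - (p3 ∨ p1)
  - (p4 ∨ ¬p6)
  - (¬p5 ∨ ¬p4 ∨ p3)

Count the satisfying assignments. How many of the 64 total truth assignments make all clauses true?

7

Split on p5, then p6.
  p5=1, p6=1: a clause becomes empty — 0.
  p5=1, p6=0: remaining (p1,p2,p3,p4) ∈ {(0,0,1,0); (0,1,1,0); (1,1,1,0)} — 3.
  p5=0, p6=1: a clause becomes empty — 0.
  p5=0, p6=0: remaining (p1,p2,p3,p4) ∈ {(0,0,1,0); (0,1,1,0); (1,1,1,0); (1,1,1,1)} — 4.
Total: 0 + 3 + 0 + 4 = 7.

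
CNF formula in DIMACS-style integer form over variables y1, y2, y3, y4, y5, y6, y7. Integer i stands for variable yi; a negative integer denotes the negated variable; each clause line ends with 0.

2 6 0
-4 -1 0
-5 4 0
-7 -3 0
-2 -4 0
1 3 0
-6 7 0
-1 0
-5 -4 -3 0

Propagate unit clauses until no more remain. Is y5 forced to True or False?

False

(~y1) stands alone — y1 = False.
(y1 | y3): since y1 = False, the clause reduces to (y3). y3 = True.
(~y7 | ~y3) with y3 = True leaves only ~y7, so y7 = False.
(y7 | ~y6): since y7 = False, the clause reduces to (~y6). y6 = False.
In (y6 | y2), y6 is now false; y2 must hold, so y2 = True.
(~y2 | ~y4) with y2 = True leaves only ~y4, so y4 = False.
From (~y5 | y4) and y4 = False: y5 = False.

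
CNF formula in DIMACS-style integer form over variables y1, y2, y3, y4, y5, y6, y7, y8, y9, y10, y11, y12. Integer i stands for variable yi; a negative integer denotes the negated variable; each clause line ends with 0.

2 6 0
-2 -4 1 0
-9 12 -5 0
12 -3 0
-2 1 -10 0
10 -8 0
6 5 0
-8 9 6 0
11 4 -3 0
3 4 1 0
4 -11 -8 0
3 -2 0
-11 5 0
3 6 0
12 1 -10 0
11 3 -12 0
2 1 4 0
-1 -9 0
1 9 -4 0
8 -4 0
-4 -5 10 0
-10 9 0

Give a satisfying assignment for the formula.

y1 = True, y2 = False, y3 = False, y4 = False, y5 = True, y6 = True, y7 = False, y8 = False, y9 = False, y10 = False, y11 = False, y12 = False

Check each clause:
  1. (y6 ∨ y2) — y6 is true.
  2. (¬y2 ∨ y1 ∨ ¬y4) — y1 is true.
  3. (y12 ∨ ¬y5 ∨ ¬y9) — ¬y9 is true.
  4. (y12 ∨ ¬y3) — ¬y3 is true.
  5. (y1 ∨ ¬y10 ∨ ¬y2) — y1 is true.
  6. (¬y8 ∨ y10) — ¬y8 is true.
  7. (y6 ∨ y5) — y5 is true.
  8. (¬y8 ∨ y6 ∨ y9) — ¬y8 is true.
  9. (y11 ∨ ¬y3 ∨ y4) — ¬y3 is true.
  10. (y4 ∨ y1 ∨ y3) — y1 is true.
  11. (¬y11 ∨ y4 ∨ ¬y8) — ¬y8 is true.
  12. (y3 ∨ ¬y2) — ¬y2 is true.
  13. (¬y11 ∨ y5) — y5 is true.
  14. (y3 ∨ y6) — y6 is true.
  15. (¬y10 ∨ y12 ∨ y1) — y1 is true.
  16. (y11 ∨ ¬y12 ∨ y3) — ¬y12 is true.
  17. (y1 ∨ y4 ∨ y2) — y1 is true.
  18. (¬y1 ∨ ¬y9) — ¬y9 is true.
  19. (¬y4 ∨ y1 ∨ y9) — ¬y4 is true.
  20. (y8 ∨ ¬y4) — ¬y4 is true.
  21. (¬y5 ∨ ¬y4 ∨ y10) — ¬y4 is true.
  22. (¬y10 ∨ y9) — ¬y10 is true.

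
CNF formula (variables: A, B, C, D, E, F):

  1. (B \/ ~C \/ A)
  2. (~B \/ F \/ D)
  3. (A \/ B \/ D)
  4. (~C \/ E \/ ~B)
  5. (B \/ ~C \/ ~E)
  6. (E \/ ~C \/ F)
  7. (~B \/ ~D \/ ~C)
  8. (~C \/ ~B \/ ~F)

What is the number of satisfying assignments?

Split on B, then C.
  B=T, C=T: a clause becomes empty — 0.
  B=T, C=F: A, E free; 3 ways for (D,F) × 2^2 = 12.
  B=F, C=T: remaining (A,D,E,F) ∈ {(T,F,F,T); (T,T,F,T)} — 2.
  B=F, C=F: E, F free; 3 ways for (A,D) × 2^2 = 12.
Total: 0 + 12 + 2 + 12 = 26.

26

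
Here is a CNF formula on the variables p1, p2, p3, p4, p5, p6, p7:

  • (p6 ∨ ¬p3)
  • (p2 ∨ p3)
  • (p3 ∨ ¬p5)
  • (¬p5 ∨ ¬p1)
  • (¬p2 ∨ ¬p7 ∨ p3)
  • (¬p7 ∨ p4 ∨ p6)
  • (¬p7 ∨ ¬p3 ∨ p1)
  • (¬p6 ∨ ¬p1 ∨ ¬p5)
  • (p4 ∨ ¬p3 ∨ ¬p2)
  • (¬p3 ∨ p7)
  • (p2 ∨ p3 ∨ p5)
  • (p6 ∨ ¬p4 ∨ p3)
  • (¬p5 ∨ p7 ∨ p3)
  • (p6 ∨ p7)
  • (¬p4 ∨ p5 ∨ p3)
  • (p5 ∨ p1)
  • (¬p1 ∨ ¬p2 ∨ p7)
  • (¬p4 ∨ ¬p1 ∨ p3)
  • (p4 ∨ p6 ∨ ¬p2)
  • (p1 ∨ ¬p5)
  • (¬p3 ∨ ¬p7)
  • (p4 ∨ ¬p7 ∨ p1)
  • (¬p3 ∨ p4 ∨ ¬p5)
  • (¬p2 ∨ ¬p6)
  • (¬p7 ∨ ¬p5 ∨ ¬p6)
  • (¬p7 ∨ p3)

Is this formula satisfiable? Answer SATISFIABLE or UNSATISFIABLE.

p3 = True:
  propagation gives p6=True, p7=True; an empty clause results — contradiction.
p3 = False:
  propagation gives p2=True, p5=False, p7=False, p6=True; an empty clause results — contradiction.
Every branch closes, so no satisfying assignment exists.

UNSATISFIABLE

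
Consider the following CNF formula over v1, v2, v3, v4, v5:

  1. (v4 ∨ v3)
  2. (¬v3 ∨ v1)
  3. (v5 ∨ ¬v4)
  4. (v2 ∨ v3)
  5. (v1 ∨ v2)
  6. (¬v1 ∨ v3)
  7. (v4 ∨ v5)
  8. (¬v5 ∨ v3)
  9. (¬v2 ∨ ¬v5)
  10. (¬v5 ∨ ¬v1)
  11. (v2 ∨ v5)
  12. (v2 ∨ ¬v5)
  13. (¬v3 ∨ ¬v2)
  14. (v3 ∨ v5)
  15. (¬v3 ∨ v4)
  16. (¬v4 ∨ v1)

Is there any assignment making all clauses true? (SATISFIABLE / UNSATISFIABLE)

UNSATISFIABLE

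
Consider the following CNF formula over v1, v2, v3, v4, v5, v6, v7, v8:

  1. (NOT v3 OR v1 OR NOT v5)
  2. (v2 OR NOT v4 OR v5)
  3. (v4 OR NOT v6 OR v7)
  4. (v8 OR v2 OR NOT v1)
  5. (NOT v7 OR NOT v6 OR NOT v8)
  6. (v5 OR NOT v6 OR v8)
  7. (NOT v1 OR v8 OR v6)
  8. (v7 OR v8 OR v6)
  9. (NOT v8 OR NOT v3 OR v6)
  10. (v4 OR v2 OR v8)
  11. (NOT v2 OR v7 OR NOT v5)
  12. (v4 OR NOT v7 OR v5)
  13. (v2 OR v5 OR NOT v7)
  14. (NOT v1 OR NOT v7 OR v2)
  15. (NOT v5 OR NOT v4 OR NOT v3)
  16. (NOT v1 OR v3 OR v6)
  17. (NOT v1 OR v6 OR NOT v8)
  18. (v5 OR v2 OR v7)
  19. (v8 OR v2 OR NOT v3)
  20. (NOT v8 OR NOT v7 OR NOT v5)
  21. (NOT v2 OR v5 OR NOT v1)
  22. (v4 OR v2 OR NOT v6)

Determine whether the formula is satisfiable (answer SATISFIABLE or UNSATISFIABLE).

SATISFIABLE

Branch on v1: take v1 = False.
For the remaining variables, v2 = True, v3 = False, v4 = True, v5 = True, v6 = False, v7 = True, v8 = False works.
So v1 = False, v2 = True, v3 = False, v4 = True, v5 = True, v6 = False, v7 = True, v8 = False is a satisfying assignment.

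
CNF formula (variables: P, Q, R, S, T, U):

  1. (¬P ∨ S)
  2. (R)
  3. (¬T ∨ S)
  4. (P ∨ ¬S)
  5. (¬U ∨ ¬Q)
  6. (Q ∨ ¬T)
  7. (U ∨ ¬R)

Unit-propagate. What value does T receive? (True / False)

False

(R) stands alone — R = True.
(U ∨ ¬R): since R = True, the clause reduces to (U). U = True.
In (¬Q ∨ ¬U), ¬U is now false; ¬Q must hold, so Q = False.
(Q ∨ ¬T) with Q = False leaves only ¬T, so T = False.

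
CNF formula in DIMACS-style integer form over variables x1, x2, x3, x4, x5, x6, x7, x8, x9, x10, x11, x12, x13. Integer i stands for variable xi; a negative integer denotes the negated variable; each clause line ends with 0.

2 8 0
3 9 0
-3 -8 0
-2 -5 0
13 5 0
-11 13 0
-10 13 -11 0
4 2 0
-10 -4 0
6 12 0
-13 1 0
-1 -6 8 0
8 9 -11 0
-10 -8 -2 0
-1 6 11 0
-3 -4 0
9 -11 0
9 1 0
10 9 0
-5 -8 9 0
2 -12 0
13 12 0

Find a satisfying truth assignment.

x1=True, x2=False, x3=False, x4=True, x5=False, x6=True, x7=True, x8=True, x9=True, x10=False, x11=True, x12=False, x13=True

Check each clause:
  1. {x8, x2} — x8 is true.
  2. {x9, x3} — x9 is true.
  3. {¬x3, ¬x8} — ¬x3 is true.
  4. {¬x2, ¬x5} — ¬x5 is true.
  5. {x13, x5} — x13 is true.
  6. {x13, ¬x11} — x13 is true.
  7. {¬x11, x13, ¬x10} — x13 is true.
  8. {x4, x2} — x4 is true.
  9. {¬x10, ¬x4} — ¬x10 is true.
  10. {x12, x6} — x6 is true.
  11. {¬x13, x1} — x1 is true.
  12. {x8, ¬x1, ¬x6} — x8 is true.
  13. {¬x11, x9, x8} — x8 is true.
  14. {¬x10, ¬x8, ¬x2} — ¬x2 is true.
  15. {x11, ¬x1, x6} — x11 is true.
  16. {¬x3, ¬x4} — ¬x3 is true.
  17. {x9, ¬x11} — x9 is true.
  18. {x9, x1} — x1 is true.
  19. {x10, x9} — x9 is true.
  20. {x9, ¬x8, ¬x5} — x9 is true.
  21. {¬x12, x2} — ¬x12 is true.
  22. {x12, x13} — x13 is true.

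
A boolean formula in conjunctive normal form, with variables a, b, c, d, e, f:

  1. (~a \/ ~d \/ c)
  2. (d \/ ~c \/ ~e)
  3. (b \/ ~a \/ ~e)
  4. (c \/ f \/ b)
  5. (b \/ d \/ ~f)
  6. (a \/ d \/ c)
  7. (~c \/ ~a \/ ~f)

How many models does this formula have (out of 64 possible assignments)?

Case analysis on c and a:
  c=1, a=1: 5 of the 16 assignments to (b,d,e,f) work.
  c=1, a=0: 11 of the 16 assignments to (b,d,e,f) work.
  c=0, a=1: remaining (b,d,e,f) ∈ {(1,0,0,0); (1,0,0,1); (1,0,1,0); (1,0,1,1)} — 4.
  c=0, a=0: e free; 3 ways for (b,d,f) × 2^1 = 6.
Total: 5 + 11 + 4 + 6 = 26.

26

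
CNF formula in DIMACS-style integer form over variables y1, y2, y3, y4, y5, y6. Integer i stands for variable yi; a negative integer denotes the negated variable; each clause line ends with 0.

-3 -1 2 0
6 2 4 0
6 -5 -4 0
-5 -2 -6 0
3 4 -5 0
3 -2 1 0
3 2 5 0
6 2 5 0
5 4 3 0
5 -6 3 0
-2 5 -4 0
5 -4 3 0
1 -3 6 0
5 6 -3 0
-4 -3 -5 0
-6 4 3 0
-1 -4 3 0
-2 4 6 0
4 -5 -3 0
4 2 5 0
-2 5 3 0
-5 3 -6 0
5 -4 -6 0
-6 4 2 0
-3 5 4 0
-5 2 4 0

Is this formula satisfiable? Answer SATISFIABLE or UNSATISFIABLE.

UNSATISFIABLE

y5 = True:
  y4 = True:
    propagation gives y6=True, y2=False, y3=False; an empty clause results — contradiction.
  y4 = False:
    propagation gives y3=True; an empty clause results — contradiction.
y5 = False:
  y3 = True:
    propagation gives y6=True, y4=False; an empty clause results — contradiction.
  y3 = False:
    propagation gives y2=True; an empty clause results — contradiction.
Every branch closes, so no satisfying assignment exists.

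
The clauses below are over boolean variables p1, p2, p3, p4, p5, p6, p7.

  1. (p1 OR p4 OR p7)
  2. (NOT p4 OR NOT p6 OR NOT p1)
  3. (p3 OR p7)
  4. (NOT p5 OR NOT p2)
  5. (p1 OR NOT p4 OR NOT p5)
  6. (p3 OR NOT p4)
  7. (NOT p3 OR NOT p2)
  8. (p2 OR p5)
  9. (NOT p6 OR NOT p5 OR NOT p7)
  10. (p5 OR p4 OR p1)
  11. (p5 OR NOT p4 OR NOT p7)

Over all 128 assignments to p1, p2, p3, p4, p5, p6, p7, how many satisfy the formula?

Case analysis on p4 and p5:
  p4=1, p5=1: remaining (p1,p2,p3,p6,p7) ∈ {(1,0,1,0,0); (1,0,1,0,1)} — 2.
  p4=1, p5=0: a clause becomes empty — 0.
  p4=0, p5=1: 6 of the 32 assignments to (p1,p2,p3,p6,p7) work.
  p4=0, p5=0: remaining (p1,p2,p3,p6,p7) ∈ {(1,1,0,0,1); (1,1,0,1,1)} — 2.
Total: 2 + 0 + 6 + 2 = 10.

10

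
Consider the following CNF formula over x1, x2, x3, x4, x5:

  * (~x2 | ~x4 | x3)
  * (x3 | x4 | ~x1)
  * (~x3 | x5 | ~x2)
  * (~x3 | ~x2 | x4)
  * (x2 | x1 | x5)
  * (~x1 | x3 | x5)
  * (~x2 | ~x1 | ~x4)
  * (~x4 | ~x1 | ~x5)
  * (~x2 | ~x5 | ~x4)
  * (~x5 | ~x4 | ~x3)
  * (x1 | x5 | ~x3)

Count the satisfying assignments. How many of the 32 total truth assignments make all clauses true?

8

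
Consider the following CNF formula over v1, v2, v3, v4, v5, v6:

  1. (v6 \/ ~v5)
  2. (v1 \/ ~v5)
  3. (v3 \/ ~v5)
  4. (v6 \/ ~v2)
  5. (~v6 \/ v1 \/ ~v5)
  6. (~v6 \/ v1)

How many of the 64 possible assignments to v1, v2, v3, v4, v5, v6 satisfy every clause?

20

Case analysis on v5 and v6:
  v5=1, v6=1: remaining (v1,v2,v3,v4) ∈ {(1,0,1,0); (1,0,1,1); (1,1,1,0); (1,1,1,1)} — 4.
  v5=1, v6=0: a clause becomes empty — 0.
  v5=0, v6=1: forces v1=1; v2, v3, v4 free → 2^3 = 8.
  v5=0, v6=0: forces v2=0; v1, v3, v4 free → 2^3 = 8.
Total: 4 + 0 + 8 + 8 = 20.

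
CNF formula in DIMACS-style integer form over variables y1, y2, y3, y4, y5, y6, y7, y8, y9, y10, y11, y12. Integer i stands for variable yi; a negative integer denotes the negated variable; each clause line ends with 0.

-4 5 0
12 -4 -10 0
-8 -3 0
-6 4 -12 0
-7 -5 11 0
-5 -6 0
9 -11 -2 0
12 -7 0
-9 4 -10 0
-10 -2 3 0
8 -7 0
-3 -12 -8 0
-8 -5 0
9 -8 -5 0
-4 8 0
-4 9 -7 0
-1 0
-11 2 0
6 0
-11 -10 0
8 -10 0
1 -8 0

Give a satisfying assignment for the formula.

y1=False, y2=True, y3=False, y4=False, y5=False, y6=True, y7=False, y8=False, y9=False, y10=False, y11=False, y12=False

Check each clause:
  1. {y5, ¬y4} — ¬y4 is true.
  2. {¬y4, y12, ¬y10} — ¬y4 is true.
  3. {¬y3, ¬y8} — ¬y8 is true.
  4. {¬y6, y4, ¬y12} — ¬y12 is true.
  5. {y11, ¬y5, ¬y7} — ¬y7 is true.
  6. {¬y6, ¬y5} — ¬y5 is true.
  7. {¬y11, ¬y2, y9} — ¬y11 is true.
  8. {y12, ¬y7} — ¬y7 is true.
  9. {¬y10, y4, ¬y9} — ¬y10 is true.
  10. {¬y10, y3, ¬y2} — ¬y10 is true.
  11. {y8, ¬y7} — ¬y7 is true.
  12. {¬y3, ¬y8, ¬y12} — ¬y8 is true.
  13. {¬y5, ¬y8} — ¬y8 is true.
  14. {¬y5, y9, ¬y8} — ¬y8 is true.
  15. {y8, ¬y4} — ¬y4 is true.
  16. {¬y4, y9, ¬y7} — ¬y4 is true.
  17. {¬y1} — ¬y1 is true.
  18. {y2, ¬y11} — y2 is true.
  19. {y6} — y6 is true.
  20. {¬y10, ¬y11} — ¬y11 is true.
  21. {y8, ¬y10} — ¬y10 is true.
  22. {¬y8, y1} — ¬y8 is true.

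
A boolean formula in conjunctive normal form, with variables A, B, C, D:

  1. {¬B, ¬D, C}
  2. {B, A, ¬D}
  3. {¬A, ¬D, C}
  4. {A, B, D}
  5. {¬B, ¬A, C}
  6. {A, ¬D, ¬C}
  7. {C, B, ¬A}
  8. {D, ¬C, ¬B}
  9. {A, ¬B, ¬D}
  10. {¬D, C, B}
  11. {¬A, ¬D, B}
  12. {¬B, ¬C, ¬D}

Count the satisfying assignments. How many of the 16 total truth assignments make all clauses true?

The models are:
  A=F B=T C=F D=F
  A=T B=F C=T D=F
Count: 2.

2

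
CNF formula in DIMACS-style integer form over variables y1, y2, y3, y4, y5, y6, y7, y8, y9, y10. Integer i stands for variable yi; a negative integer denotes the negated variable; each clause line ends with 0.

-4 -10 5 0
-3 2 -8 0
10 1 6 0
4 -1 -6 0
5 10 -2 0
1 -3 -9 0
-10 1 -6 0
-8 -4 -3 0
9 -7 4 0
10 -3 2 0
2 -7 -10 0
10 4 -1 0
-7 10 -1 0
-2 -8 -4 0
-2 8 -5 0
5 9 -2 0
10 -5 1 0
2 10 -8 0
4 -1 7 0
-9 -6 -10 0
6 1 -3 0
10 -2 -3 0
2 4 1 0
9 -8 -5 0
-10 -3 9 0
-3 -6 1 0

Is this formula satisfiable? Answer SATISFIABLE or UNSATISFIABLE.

SATISFIABLE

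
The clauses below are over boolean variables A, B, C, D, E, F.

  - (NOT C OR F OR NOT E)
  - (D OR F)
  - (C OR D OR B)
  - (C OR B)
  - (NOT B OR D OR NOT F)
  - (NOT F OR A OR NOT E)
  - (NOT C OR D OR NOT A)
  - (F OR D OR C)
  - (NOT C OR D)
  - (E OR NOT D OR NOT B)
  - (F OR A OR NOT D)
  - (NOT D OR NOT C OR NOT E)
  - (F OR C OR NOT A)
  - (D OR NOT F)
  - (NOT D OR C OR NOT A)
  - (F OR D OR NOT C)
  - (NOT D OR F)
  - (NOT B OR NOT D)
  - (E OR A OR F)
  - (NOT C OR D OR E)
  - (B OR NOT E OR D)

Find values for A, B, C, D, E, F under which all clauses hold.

A=1, B=0, C=1, D=1, E=0, F=1

Check each clause:
  1. (NOT C OR F OR NOT E) — NOT E is true.
  2. (D OR F) — D is true.
  3. (B OR C OR D) — C is true.
  4. (C OR B) — C is true.
  5. (NOT F OR NOT B OR D) — D is true.
  6. (NOT F OR NOT E OR A) — A is true.
  7. (D OR NOT A OR NOT C) — D is true.
  8. (F OR C OR D) — C is true.
  9. (D OR NOT C) — D is true.
  10. (NOT D OR E OR NOT B) — NOT B is true.
  11. (NOT D OR F OR A) — A is true.
  12. (NOT C OR NOT D OR NOT E) — NOT E is true.
  13. (C OR F OR NOT A) — C is true.
  14. (NOT F OR D) — D is true.
  15. (C OR NOT D OR NOT A) — C is true.
  16. (F OR D OR NOT C) — D is true.
  17. (NOT D OR F) — F is true.
  18. (NOT D OR NOT B) — NOT B is true.
  19. (A OR E OR F) — A is true.
  20. (D OR NOT C OR E) — D is true.
  21. (B OR D OR NOT E) — NOT E is true.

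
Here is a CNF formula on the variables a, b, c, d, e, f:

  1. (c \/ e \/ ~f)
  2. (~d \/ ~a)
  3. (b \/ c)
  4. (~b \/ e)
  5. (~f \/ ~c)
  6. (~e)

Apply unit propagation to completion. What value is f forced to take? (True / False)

(~e) stands alone — e = False.
From (~b \/ e) and e = False: b = False.
(b \/ c): since b = False, the clause reduces to (c). c = True.
In (~c \/ ~f), ~c is now false; ~f must hold, so f = False.

False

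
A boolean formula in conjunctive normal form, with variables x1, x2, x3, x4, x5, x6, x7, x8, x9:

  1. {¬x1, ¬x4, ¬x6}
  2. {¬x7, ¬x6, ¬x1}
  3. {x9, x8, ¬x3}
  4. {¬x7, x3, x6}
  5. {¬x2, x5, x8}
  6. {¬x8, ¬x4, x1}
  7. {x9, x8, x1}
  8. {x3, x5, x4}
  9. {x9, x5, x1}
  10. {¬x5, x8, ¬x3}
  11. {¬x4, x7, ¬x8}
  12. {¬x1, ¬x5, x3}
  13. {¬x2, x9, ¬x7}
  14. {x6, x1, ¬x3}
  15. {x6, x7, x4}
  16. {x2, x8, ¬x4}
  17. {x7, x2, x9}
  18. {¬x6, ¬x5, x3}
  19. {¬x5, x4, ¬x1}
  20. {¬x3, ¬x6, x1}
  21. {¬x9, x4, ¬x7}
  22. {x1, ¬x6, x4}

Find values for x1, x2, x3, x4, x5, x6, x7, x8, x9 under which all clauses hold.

x1=True, x2=True, x3=True, x4=False, x5=False, x6=True, x7=False, x8=True, x9=False

Check each clause:
  1. {¬x6, ¬x4, ¬x1} — ¬x4 is true.
  2. {¬x7, ¬x1, ¬x6} — ¬x7 is true.
  3. {x9, x8, ¬x3} — x8 is true.
  4. {¬x7, x6, x3} — ¬x7 is true.
  5. {x5, ¬x2, x8} — x8 is true.
  6. {¬x8, ¬x4, x1} — x1 is true.
  7. {x9, x8, x1} — x8 is true.
  8. {x3, x4, x5} — x3 is true.
  9. {x5, x9, x1} — x1 is true.
  10. {x8, ¬x5, ¬x3} — x8 is true.
  11. {x7, ¬x4, ¬x8} — ¬x4 is true.
  12. {¬x1, x3, ¬x5} — x3 is true.
  13. {¬x2, ¬x7, x9} — ¬x7 is true.
  14. {x1, x6, ¬x3} — x1 is true.
  15. {x4, x6, x7} — x6 is true.
  16. {x2, ¬x4, x8} — x8 is true.
  17. {x2, x9, x7} — x2 is true.
  18. {x3, ¬x5, ¬x6} — x3 is true.
  19. {¬x1, ¬x5, x4} — ¬x5 is true.
  20. {¬x3, x1, ¬x6} — x1 is true.
  21. {¬x9, ¬x7, x4} — ¬x7 is true.
  22. {x1, ¬x6, x4} — x1 is true.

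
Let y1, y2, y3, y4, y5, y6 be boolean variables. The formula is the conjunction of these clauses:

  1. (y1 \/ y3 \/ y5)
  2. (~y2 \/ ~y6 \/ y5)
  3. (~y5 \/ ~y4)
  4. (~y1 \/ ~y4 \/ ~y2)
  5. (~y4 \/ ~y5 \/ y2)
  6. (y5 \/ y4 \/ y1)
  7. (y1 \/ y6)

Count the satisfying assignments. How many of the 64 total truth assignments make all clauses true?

Case analysis on y5 and y1:
  y5=T, y1=T: forces y4=F; y2, y3, y6 free → 2^3 = 8.
  y5=T, y1=F: remaining (y2,y3,y4,y6) ∈ {(F,F,F,T); (F,T,F,T); (T,F,F,T); (T,T,F,T)} — 4.
  y5=F, y1=T: y3 free; 5 ways for (y2,y4,y6) × 2^1 = 10.
  y5=F, y1=F: remaining (y2,y3,y4,y6) ∈ {(F,T,T,T)} — 1.
Total: 8 + 4 + 10 + 1 = 23.

23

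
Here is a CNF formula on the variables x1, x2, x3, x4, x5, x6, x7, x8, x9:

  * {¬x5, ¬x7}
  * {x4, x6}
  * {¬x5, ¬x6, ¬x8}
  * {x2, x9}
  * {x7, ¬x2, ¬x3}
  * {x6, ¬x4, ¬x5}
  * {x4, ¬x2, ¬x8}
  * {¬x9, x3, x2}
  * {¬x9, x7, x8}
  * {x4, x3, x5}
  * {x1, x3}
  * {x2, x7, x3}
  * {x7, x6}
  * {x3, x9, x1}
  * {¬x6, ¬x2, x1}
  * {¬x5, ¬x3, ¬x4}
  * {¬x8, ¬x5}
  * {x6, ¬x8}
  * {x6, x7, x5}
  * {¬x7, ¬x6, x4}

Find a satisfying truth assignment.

x1 occurs only positively in the remaining clauses — set x1 = True.
Branch on x2: take x2 = True.
The remaining clauses are satisfied by x3 = False, x4 = True, x5 = False, x6 = True, x7 = True, x8 = True, x9 = False.

x1 = T, x2 = T, x3 = F, x4 = T, x5 = F, x6 = T, x7 = T, x8 = T, x9 = F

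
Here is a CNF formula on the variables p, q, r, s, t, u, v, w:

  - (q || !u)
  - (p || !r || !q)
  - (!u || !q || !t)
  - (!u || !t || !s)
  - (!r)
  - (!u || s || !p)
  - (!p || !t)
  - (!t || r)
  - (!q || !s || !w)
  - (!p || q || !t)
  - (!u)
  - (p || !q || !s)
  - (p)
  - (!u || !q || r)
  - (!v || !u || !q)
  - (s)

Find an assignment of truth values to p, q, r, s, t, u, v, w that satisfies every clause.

p=True, q=False, r=False, s=True, t=False, u=False, v=True, w=True

Check each clause:
  1. (q || !u) — !u is true.
  2. (!q || !r || p) — p is true.
  3. (!q || !u || !t) — !u is true.
  4. (!s || !t || !u) — !u is true.
  5. (!r) — !r is true.
  6. (!u || s || !p) — !u is true.
  7. (!p || !t) — !t is true.
  8. (!t || r) — !t is true.
  9. (!w || !q || !s) — !q is true.
  10. (q || !t || !p) — !t is true.
  11. (!u) — !u is true.
  12. (p || !s || !q) — p is true.
  13. (p) — p is true.
  14. (!q || r || !u) — !u is true.
  15. (!u || !q || !v) — !u is true.
  16. (s) — s is true.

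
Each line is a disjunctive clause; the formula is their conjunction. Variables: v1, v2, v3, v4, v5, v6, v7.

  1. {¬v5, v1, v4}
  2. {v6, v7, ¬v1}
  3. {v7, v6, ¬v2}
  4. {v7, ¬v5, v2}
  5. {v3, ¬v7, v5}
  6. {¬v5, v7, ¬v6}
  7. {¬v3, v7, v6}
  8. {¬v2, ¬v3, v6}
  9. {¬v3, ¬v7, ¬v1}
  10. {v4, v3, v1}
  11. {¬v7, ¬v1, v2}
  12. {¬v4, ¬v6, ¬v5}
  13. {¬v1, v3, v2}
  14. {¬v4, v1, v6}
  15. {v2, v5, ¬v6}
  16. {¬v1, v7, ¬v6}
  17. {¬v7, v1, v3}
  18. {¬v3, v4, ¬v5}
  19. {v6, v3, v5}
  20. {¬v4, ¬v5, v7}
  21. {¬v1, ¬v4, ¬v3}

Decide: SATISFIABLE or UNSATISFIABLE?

Branch on v1: take v1 = False.
The remaining clauses are satisfied by v2 = True, v3 = True, v4 = True, v5 = False, v6 = True, v7 = True.
So v1=F  v2=T  v3=T  v4=T  v5=F  v6=T  v7=T is a satisfying assignment.

SATISFIABLE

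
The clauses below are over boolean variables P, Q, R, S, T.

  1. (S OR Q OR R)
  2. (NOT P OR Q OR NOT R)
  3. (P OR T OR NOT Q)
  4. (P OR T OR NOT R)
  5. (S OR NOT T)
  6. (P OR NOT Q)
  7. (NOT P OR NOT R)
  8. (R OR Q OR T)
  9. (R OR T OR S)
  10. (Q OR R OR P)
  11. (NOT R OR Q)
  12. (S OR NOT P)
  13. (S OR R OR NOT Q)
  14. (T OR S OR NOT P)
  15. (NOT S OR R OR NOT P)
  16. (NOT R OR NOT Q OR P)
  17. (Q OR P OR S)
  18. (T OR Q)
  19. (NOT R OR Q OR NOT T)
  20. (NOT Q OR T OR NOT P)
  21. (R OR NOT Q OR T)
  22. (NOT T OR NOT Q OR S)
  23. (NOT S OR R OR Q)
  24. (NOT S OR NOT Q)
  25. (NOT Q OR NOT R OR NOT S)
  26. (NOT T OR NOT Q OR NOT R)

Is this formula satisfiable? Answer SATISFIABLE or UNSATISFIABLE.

Q = True:
  propagation gives P=True, R=False, S=True; an empty clause results — contradiction.
Q = False:
  propagation gives R=False, S=True; an empty clause results — contradiction.
Every branch closes, so no satisfying assignment exists.

UNSATISFIABLE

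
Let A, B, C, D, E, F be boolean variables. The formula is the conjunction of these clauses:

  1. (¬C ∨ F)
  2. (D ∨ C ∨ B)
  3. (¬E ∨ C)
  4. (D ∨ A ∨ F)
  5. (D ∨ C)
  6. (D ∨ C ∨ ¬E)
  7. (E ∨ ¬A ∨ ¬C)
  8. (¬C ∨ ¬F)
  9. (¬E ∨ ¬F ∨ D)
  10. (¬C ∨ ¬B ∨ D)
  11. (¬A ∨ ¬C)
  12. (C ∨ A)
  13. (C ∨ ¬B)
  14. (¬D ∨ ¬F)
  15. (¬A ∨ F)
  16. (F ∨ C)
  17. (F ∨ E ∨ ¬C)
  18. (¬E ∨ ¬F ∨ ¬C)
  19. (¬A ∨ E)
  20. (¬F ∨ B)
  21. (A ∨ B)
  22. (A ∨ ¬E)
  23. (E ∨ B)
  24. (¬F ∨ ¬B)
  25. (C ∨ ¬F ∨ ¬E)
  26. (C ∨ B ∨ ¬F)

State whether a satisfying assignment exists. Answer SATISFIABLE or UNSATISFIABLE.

UNSATISFIABLE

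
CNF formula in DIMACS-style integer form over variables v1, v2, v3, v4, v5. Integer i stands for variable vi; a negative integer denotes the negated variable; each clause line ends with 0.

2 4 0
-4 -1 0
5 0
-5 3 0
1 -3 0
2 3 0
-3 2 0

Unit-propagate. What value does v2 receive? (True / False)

Unit clause (v5) sets v5 = True.
From (v3 ∨ ¬v5) and v5 = True: v3 = True.
From (v1 ∨ ¬v3) and v3 = True: v1 = True.
(¬v4 ∨ ¬v1) with v1 = True leaves only ¬v4, so v4 = False.
(v4 ∨ v2): since v4 = False, the clause reduces to (v2). v2 = True.

True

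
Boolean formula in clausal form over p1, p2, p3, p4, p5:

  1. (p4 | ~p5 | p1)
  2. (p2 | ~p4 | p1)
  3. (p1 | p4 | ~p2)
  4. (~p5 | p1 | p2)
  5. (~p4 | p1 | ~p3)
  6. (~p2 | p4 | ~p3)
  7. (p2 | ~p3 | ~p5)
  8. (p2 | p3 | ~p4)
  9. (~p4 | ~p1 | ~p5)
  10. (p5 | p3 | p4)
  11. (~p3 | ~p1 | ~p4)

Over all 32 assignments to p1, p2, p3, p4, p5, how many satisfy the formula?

7

The models are:
  p1=F p2=F p3=T p4=F p5=F
  p1=F p2=T p3=F p4=T p5=F
  p1=F p2=T p3=F p4=T p5=T
  p1=T p2=F p3=F p4=F p5=T
  p1=T p2=F p3=T p4=F p5=F
  p1=T p2=T p3=F p4=F p5=T
  p1=T p2=T p3=F p4=T p5=F
Count: 7.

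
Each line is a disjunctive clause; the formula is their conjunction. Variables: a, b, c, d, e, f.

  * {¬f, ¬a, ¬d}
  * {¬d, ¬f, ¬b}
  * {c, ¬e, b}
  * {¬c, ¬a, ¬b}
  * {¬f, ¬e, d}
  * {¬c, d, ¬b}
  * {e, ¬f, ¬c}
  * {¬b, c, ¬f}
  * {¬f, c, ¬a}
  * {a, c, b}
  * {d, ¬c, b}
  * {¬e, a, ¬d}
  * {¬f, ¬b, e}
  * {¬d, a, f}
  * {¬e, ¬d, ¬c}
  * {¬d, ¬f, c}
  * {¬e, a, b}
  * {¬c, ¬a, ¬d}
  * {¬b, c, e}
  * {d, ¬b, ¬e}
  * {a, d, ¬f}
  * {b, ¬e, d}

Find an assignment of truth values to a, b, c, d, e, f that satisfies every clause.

a=1, b=0, c=0, d=1, e=0, f=0

Check each clause:
  1. {¬f, ¬d, ¬a} — ¬f is true.
  2. {¬b, ¬f, ¬d} — ¬f is true.
  3. {¬e, c, b} — ¬e is true.
  4. {¬c, ¬b, ¬a} — ¬c is true.
  5. {¬e, d, ¬f} — ¬f is true.
  6. {d, ¬c, ¬b} — d is true.
  7. {¬f, e, ¬c} — ¬f is true.
  8. {c, ¬b, ¬f} — ¬f is true.
  9. {c, ¬a, ¬f} — ¬f is true.
  10. {c, a, b} — a is true.
  11. {¬c, d, b} — d is true.
  12. {a, ¬e, ¬d} — a is true.
  13. {¬b, e, ¬f} — ¬f is true.
  14. {f, ¬d, a} — a is true.
  15. {¬d, ¬c, ¬e} — ¬e is true.
  16. {c, ¬f, ¬d} — ¬f is true.
  17. {¬e, b, a} — a is true.
  18. {¬a, ¬d, ¬c} — ¬c is true.
  19. {e, ¬b, c} — ¬b is true.
  20. {¬b, ¬e, d} — ¬e is true.
  21. {d, ¬f, a} — a is true.
  22. {d, b, ¬e} — ¬e is true.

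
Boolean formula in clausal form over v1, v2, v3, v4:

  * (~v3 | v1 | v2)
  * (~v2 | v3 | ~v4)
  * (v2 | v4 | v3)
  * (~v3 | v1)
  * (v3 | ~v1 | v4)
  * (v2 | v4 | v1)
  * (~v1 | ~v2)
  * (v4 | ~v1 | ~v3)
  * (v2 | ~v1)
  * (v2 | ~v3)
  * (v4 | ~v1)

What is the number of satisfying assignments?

The models are:
  v1=F v2=F v3=F v4=T
  v1=F v2=T v3=F v4=F
Count: 2.

2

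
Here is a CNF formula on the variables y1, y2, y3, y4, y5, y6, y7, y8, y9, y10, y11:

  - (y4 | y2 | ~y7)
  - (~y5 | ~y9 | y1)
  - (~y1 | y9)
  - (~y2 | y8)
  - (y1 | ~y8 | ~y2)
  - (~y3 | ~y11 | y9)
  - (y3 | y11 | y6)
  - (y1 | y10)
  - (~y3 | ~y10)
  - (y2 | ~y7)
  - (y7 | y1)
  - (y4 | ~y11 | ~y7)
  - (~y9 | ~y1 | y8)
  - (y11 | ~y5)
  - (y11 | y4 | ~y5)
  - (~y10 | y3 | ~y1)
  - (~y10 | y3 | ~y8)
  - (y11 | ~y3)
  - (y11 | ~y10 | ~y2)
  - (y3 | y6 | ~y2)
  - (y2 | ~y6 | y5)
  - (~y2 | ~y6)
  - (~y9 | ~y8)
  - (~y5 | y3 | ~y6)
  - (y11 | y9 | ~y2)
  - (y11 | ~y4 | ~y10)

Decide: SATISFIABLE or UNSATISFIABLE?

y2 = True:
  propagation gives y8=True, y1=True, y9=True; an empty clause results — contradiction.
y2 = False:
  propagation gives y7=False, y1=True, y9=True, y8=True; an empty clause results — contradiction.
Every branch closes, so no satisfying assignment exists.

UNSATISFIABLE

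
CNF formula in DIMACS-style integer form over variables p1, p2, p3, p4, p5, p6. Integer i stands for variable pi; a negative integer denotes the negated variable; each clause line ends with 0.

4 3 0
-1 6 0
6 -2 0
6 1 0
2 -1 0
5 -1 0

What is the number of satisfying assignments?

15

Case analysis on p1 and p6:
  p1=T, p6=T: remaining (p2,p3,p4,p5) ∈ {(T,F,T,T); (T,T,F,T); (T,T,T,T)} — 3.
  p1=T, p6=F: a clause becomes empty — 0.
  p1=F, p6=T: p2, p5 free; 3 ways for (p3,p4) × 2^2 = 12.
  p1=F, p6=F: a clause becomes empty — 0.
Total: 3 + 0 + 12 + 0 = 15.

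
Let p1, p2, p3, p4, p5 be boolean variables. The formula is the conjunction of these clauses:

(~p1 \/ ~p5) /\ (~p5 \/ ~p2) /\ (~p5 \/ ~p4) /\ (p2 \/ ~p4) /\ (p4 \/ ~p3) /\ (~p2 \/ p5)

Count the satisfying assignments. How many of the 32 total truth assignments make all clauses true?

The models are:
  p1=F p2=F p3=F p4=F p5=F
  p1=F p2=F p3=F p4=F p5=T
  p1=T p2=F p3=F p4=F p5=F
Count: 3.

3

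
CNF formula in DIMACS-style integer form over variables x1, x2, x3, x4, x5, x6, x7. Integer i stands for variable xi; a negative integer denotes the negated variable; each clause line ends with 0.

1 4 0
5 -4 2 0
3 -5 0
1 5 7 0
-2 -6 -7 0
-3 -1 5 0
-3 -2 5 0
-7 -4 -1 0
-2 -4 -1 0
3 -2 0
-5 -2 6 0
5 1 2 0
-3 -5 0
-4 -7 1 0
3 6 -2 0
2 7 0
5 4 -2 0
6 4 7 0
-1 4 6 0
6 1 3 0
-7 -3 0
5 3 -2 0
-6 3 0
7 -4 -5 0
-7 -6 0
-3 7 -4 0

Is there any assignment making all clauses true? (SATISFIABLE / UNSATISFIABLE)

UNSATISFIABLE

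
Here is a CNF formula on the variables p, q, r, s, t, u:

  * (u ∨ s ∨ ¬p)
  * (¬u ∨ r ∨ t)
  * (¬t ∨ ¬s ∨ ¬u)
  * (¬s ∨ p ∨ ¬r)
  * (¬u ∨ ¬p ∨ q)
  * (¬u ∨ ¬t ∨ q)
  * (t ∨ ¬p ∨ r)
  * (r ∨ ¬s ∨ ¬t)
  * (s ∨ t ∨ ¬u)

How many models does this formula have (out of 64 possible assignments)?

Case analysis on t and u:
  t=1, u=1: remaining (p,q,r,s) ∈ {(0,1,0,0); (0,1,1,0); (1,1,0,0); (1,1,1,0)} — 4.
  t=1, u=0: q free; 3 ways for (p,r,s) × 2^1 = 6.
  t=0, u=1: remaining (p,q,r,s) ∈ {(1,1,1,1)} — 1.
  t=0, u=0: q free; 4 ways for (p,r,s) × 2^1 = 8.
Total: 4 + 6 + 1 + 8 = 19.

19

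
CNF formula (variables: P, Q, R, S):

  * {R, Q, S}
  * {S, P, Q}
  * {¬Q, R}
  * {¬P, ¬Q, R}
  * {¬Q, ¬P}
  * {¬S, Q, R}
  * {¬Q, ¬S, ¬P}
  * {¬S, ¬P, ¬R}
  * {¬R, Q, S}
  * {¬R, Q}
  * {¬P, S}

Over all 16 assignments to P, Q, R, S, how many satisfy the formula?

Satisfying assignments:
  P=F Q=T R=T S=F
  P=F Q=T R=T S=T
That's 2 in total.

2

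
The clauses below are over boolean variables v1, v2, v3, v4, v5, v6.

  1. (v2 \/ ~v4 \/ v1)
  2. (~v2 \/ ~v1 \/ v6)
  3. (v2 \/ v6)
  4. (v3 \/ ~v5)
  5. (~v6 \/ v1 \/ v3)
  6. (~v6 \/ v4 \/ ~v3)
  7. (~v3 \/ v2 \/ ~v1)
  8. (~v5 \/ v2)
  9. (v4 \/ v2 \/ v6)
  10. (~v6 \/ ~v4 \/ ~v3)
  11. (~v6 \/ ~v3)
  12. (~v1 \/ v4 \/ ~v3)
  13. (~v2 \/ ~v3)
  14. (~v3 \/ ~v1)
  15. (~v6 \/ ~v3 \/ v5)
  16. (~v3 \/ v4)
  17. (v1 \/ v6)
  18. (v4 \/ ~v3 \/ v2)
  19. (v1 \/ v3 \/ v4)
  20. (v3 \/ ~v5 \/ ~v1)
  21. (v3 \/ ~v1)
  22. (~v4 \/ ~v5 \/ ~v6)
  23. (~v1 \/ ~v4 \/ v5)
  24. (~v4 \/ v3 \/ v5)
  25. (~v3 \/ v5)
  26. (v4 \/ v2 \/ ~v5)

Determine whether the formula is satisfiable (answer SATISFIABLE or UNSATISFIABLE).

UNSATISFIABLE

v3 = True:
  propagation gives v6=False, v2=True; an empty clause results — contradiction.
v3 = False:
  propagation gives v5=False, v1=False, v6=False; an empty clause results — contradiction.
Every branch closes, so no satisfying assignment exists.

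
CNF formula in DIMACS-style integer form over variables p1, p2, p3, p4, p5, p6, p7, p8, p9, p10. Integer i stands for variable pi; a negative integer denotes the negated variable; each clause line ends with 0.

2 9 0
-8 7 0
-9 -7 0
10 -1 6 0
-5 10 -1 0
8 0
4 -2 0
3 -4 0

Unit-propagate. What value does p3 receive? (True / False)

(p8) stands alone — p8 = True.
In (p7 | ~p8), ~p8 is now false; p7 must hold, so p7 = True.
In (~p9 | ~p7), ~p7 is now false; ~p9 must hold, so p9 = False.
In (p9 | p2), p9 is now false; p2 must hold, so p2 = True.
(~p2 | p4) with p2 = True leaves only p4, so p4 = True.
In (p3 | ~p4), ~p4 is now false; p3 must hold, so p3 = True.

True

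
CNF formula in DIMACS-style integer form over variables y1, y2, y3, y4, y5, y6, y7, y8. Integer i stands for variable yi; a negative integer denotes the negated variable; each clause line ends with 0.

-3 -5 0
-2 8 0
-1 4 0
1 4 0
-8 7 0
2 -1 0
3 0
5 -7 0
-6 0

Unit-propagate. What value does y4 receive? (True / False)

True

(y3) stands alone — y3 = True.
(¬y3 ∨ ¬y5): since y3 = True, the clause reduces to (¬y5). y5 = False.
(¬y7 ∨ y5) with y5 = False leaves only ¬y7, so y7 = False.
(¬y8 ∨ y7): since y7 = False, the clause reduces to (¬y8). y8 = False.
(y8 ∨ ¬y2): since y8 = False, the clause reduces to (¬y2). y2 = False.
(¬y1 ∨ y2): since y2 = False, the clause reduces to (¬y1). y1 = False.
From (y1 ∨ y4) and y1 = False: y4 = True.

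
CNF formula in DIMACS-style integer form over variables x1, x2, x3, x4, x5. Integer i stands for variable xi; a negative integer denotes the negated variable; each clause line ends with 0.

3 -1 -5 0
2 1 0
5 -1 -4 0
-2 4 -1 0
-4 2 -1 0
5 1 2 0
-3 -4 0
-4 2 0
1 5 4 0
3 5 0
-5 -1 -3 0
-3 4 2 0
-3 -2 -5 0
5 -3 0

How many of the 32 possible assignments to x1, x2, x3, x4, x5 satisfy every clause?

2

The models are:
  x1=0 x2=1 x3=0 x4=0 x5=1
  x1=0 x2=1 x3=0 x4=1 x5=1
Count: 2.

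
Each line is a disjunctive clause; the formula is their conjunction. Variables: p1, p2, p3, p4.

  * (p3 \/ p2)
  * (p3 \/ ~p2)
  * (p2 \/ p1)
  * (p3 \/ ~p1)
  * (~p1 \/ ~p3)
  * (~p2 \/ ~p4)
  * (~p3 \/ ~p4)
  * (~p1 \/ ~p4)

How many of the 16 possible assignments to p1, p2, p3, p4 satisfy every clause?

1

The models are:
  p1=0 p2=1 p3=1 p4=0
Count: 1.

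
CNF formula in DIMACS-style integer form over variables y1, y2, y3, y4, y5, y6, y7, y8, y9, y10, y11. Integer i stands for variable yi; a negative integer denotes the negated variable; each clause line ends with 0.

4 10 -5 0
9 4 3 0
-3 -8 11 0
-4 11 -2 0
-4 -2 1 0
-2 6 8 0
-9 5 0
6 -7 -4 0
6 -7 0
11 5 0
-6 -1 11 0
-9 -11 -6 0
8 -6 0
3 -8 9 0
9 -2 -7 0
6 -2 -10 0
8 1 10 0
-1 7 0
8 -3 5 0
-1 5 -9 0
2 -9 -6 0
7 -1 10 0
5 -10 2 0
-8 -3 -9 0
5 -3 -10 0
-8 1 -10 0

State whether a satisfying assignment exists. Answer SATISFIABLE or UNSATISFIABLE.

SATISFIABLE

Set y1 = False and propagate.
For the remaining variables, y2 = False, y3 = False, y4 = True, y5 = True, y6 = False, y7 = False, y8 = True, y9 = True, y10 = False, y11 = True works.
So y1 = False, y2 = False, y3 = False, y4 = True, y5 = True, y6 = False, y7 = False, y8 = True, y9 = True, y10 = False, y11 = True is a satisfying assignment.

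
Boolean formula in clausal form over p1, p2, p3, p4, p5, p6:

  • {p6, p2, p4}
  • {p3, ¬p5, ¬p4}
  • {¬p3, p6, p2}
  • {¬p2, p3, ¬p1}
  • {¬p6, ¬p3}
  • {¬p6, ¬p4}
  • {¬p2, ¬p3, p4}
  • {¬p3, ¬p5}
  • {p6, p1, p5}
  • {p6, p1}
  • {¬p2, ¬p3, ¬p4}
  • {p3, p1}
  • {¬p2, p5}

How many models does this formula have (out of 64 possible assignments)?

3

Satisfying assignments:
  p1=T p2=F p3=F p4=F p5=F p6=T
  p1=T p2=F p3=F p4=F p5=T p6=T
  p1=T p2=F p3=F p4=T p5=F p6=F
That's 3 in total.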